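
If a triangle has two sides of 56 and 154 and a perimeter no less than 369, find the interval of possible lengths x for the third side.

Triangle inequality alone gives 98 < x < 210.
The perimeter condition gives x ≥ 369 − 56 − 154 = 159.
Intersecting the two: 159 ≤ x < 210.

159 ≤ x < 210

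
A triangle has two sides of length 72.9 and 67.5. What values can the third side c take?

By the triangle inequality, c must be less than 72.9 + 67.5 = 140.4 and greater than |72.9 − 67.5| = 5.4.

5.4 < c < 140.4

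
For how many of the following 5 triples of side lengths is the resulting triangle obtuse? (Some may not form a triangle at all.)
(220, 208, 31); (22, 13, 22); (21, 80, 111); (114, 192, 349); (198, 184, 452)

1

(220,208,31): 31²+208² = 44225 < 48400 = 220² → obtuse
(22,13,22): 13²+22² = 653 > 484 = 22² → acute
(21,80,111): 21+80 ≤ 111, not a triangle
(114,192,349): 114+192 ≤ 349, not a triangle
(198,184,452): 184+198 ≤ 452, not a triangle
1 of the 5 is obtuse.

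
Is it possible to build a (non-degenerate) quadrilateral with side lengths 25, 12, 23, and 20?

A quadrilateral exists iff every side is shorter than the sum of the others — equivalently, the longest side is less than the sum of the rest.
Longest side 25 < 55 (sum of the remaining 3), so yes.

Yes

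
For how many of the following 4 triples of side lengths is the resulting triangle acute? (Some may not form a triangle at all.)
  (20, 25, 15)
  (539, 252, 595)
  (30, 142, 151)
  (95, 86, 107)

1

(20,25,15): 15²+20² = 625 = 25² → right
(539,252,595): 252²+539² = 354025 = 595² → right
(30,142,151): 30²+142² = 21064 < 22801 = 151² → obtuse
(95,86,107): 86²+95² = 16421 > 11449 = 107² → acute
1 of the 4 is acute.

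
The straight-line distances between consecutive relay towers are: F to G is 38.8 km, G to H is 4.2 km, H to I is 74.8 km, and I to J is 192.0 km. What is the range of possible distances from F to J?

The maximum is all hops collinear in one direction: 38.8 + 4.2 + 74.8 + 192.0 = 309.8.
The longest hop is 192.0; the others sum to 117.8. Folding the others back against it leaves at least 192.0 − 117.8 = 74.2.

74.2 ≤ FJ ≤ 309.8 km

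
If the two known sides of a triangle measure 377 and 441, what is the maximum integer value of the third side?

817

The third side must be strictly less than 377 + 441 = 818.
The largest integer below 818 is 817.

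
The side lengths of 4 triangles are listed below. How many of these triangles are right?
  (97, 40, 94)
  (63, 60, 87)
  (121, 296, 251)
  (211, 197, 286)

1

(97,40,94): 40²+94² = 10436 > 9409 = 97² → acute
(63,60,87): 60²+63² = 7569 = 87² → right
(121,296,251): 121²+251² = 77642 < 87616 = 296² → obtuse
(211,197,286): 197²+211² = 83330 > 81796 = 286² → acute
1 of the 4 is right.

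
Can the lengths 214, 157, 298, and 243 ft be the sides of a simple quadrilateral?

A quadrilateral exists iff every side is shorter than the sum of the others — equivalently, the longest side is less than the sum of the rest.
Longest side 298 < 614 (sum of the remaining 3), so yes.

Yes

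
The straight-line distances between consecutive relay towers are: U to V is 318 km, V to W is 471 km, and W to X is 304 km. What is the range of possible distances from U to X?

The maximum is all hops collinear in one direction: 318 + 471 + 304 = 1093.
The longest hop is 471; the others sum to 622. Since 471 ≤ 622, the path can fold back on itself completely, so the minimum distance is 0.

0 ≤ UX ≤ 1093 km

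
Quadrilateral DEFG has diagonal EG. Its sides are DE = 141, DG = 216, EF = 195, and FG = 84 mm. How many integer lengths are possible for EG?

From triangle DEG: 75 < EG < 357.
From triangle FEG: 111 < EG < 279.
Intersection: 111 < EG < 279, so integers 112 through 278: 167 values.

167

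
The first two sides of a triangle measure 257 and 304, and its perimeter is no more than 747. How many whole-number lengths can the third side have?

Triangle inequality: 47 < x < 561. Perimeter ≤ 747 gives x ≤ 747 − 257 − 304 = 186.
So 47 < x ≤ 186; integers 48 through 186: 139 values.

139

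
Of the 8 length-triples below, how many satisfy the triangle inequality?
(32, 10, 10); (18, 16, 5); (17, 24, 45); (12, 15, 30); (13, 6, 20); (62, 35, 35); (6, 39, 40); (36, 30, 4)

3

(10,10,32): 10+10 ≤ 32 → not valid
(5,16,18): 5+16 > 18 → valid
(17,24,45): 17+24 ≤ 45 → not valid
(12,15,30): 12+15 ≤ 30 → not valid
(6,13,20): 6+13 ≤ 20 → not valid
(35,35,62): 35+35 > 62 → valid
(6,39,40): 6+39 > 40 → valid
(4,30,36): 4+30 ≤ 36 → not valid
3 of the 8 triples form a triangle.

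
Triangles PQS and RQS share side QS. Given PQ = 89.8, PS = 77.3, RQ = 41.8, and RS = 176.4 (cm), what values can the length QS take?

134.6 < QS < 167.1

From triangle PQS: |89.8 − 77.3| < QS < 89.8 + 77.3, i.e. 12.5 < QS < 167.1.
From triangle RQS: 134.6 < QS < 218.2.
Both must hold, so QS lies in the intersection.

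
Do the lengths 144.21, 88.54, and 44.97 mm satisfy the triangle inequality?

The longest side is 144.21, but the other two sum to only 133.51.
133.51 < 144.21, so the triangle inequality fails.

No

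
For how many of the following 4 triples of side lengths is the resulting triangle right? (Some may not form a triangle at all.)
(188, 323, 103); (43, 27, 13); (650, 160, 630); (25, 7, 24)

2

(188,323,103): 103+188 ≤ 323, not a triangle
(43,27,13): 13+27 ≤ 43, not a triangle
(650,160,630): 160²+630² = 422500 = 650² → right
(25,7,24): 7²+24² = 625 = 25² → right
2 of the 4 are right.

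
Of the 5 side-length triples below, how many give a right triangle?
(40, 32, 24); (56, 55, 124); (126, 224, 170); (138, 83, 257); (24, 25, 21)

1

(40,32,24): 24²+32² = 1600 = 40² → right
(56,55,124): 55+56 ≤ 124, not a triangle
(126,224,170): 126²+170² = 44776 < 50176 = 224² → obtuse
(138,83,257): 83+138 ≤ 257, not a triangle
(24,25,21): 21²+24² = 1017 > 625 = 25² → acute
1 of the 5 is right.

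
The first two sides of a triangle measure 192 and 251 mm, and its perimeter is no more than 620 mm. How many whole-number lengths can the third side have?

Triangle inequality: 59 < x < 443. Perimeter ≤ 620 gives x ≤ 620 − 192 − 251 = 177.
So 59 < x ≤ 177; integers 60 through 177: 118 values.

118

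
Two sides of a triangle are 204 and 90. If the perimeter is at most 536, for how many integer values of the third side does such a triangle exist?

Triangle inequality: 114 < x < 294. Perimeter ≤ 536 gives x ≤ 536 − 204 − 90 = 242.
So 114 < x ≤ 242; integers 115 through 242: 128 values.

128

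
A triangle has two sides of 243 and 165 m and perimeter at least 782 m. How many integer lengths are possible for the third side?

34

Triangle inequality: 78 < x < 408. Perimeter ≥ 782 gives x ≥ 782 − 243 − 165 = 374.
So 374 ≤ x < 408; integers 374 through 407: 34 values.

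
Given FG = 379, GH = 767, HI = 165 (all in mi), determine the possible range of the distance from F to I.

The maximum is all hops collinear in one direction: 379 + 767 + 165 = 1311.
The longest hop is 767; the others sum to 544. Folding the others back against it leaves at least 767 − 544 = 223.

223 ≤ FI ≤ 1311 mi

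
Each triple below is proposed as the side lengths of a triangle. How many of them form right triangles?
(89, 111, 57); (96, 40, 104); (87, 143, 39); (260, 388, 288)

(89,111,57): 57²+89² = 11170 < 12321 = 111² → obtuse
(96,40,104): 40²+96² = 10816 = 104² → right
(87,143,39): 39+87 ≤ 143, not a triangle
(260,388,288): 260²+288² = 150544 = 388² → right
2 of the 4 are right.

2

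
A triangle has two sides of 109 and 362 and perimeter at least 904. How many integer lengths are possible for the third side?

Triangle inequality: 253 < x < 471. Perimeter ≥ 904 gives x ≥ 904 − 109 − 362 = 433.
So 433 ≤ x < 471; integers 433 through 470: 38 values.

38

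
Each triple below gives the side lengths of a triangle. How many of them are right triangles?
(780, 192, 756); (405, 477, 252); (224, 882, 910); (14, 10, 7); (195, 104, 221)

(780,192,756): 192²+756² = 608400 = 780² → right
(405,477,252): 252²+405² = 227529 = 477² → right
(224,882,910): 224²+882² = 828100 = 910² → right
(14,10,7): 7²+10² = 149 < 196 = 14² → obtuse
(195,104,221): 104²+195² = 48841 = 221² → right
4 of the 5 are right.

4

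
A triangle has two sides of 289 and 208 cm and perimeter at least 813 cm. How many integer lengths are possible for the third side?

Triangle inequality: 81 < x < 497. Perimeter ≥ 813 gives x ≥ 813 − 289 − 208 = 316.
So 316 ≤ x < 497; integers 316 through 496: 181 values.

181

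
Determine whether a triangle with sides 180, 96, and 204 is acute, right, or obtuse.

right

Compare the square of the longest side to the sum of squares of the other two: 96² + 180² = 41616 = 204².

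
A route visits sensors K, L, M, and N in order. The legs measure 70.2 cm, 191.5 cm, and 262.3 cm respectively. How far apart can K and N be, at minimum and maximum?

The maximum is all hops collinear in one direction: 70.2 + 191.5 + 262.3 = 524.0.
The longest hop is 262.3; the others sum to 261.7. Folding the others back against it leaves at least 262.3 − 261.7 = 0.6.

0.6 ≤ KN ≤ 524.0 cm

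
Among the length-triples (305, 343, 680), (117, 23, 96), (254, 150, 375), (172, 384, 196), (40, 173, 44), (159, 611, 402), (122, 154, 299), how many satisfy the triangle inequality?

(305,343,680): 305+343 ≤ 680 → not valid
(23,96,117): 23+96 > 117 → valid
(150,254,375): 150+254 > 375 → valid
(172,196,384): 172+196 ≤ 384 → not valid
(40,44,173): 40+44 ≤ 173 → not valid
(159,402,611): 159+402 ≤ 611 → not valid
(122,154,299): 122+154 ≤ 299 → not valid
2 of the 7 triples form a triangle.

2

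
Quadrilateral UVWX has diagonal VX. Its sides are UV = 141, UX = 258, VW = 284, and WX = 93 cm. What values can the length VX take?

From triangle UVX: |141 − 258| < VX < 141 + 258, i.e. 117 < VX < 399.
From triangle WVX: 191 < VX < 377.
Both must hold, so VX lies in the intersection.

191 < VX < 377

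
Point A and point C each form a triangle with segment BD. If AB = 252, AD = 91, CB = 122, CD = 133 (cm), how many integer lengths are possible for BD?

From triangle ABD: 161 < BD < 343.
From triangle CBD: 11 < BD < 255.
Intersection: 161 < BD < 255, so integers 162 through 254: 93 values.

93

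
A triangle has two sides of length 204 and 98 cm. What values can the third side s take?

By the triangle inequality, s must be less than 204 + 98 = 302 and greater than |204 − 98| = 106.

106 < s < 302 (cm)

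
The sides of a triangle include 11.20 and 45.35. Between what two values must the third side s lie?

By the triangle inequality, s must be less than 11.20 + 45.35 = 56.55 and greater than |11.20 − 45.35| = 34.15.

34.15 < s < 56.55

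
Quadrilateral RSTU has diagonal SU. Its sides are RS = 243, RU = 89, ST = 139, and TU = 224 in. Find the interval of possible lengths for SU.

154 < SU < 332

From triangle RSU: |243 − 89| < SU < 243 + 89, i.e. 154 < SU < 332.
From triangle TSU: 85 < SU < 363.
Both must hold, so SU lies in the intersection.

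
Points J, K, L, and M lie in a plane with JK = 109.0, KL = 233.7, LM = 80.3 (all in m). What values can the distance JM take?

The maximum is all hops collinear in one direction: 109.0 + 233.7 + 80.3 = 423.0.
The longest hop is 233.7; the others sum to 189.3. Folding the others back against it leaves at least 233.7 − 189.3 = 44.4.

44.4 ≤ JM ≤ 423.0 m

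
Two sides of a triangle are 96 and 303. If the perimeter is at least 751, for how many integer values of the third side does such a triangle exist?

Triangle inequality: 207 < x < 399. Perimeter ≥ 751 gives x ≥ 751 − 96 − 303 = 352.
So 352 ≤ x < 399; integers 352 through 398: 47 values.

47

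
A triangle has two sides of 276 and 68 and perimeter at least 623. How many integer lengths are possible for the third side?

Triangle inequality: 208 < x < 344. Perimeter ≥ 623 gives x ≥ 623 − 276 − 68 = 279.
So 279 ≤ x < 344; integers 279 through 343: 65 values.

65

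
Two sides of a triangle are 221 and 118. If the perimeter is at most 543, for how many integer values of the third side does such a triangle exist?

Triangle inequality: 103 < x < 339. Perimeter ≤ 543 gives x ≤ 543 − 221 − 118 = 204.
So 103 < x ≤ 204; integers 104 through 204: 101 values.

101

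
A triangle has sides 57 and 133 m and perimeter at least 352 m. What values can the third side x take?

162 ≤ x < 190

Triangle inequality alone gives 76 < x < 190.
The perimeter condition gives x ≥ 352 − 57 − 133 = 162.
Intersecting the two: 162 ≤ x < 190.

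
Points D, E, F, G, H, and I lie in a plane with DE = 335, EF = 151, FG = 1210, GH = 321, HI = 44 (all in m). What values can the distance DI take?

359 ≤ DI ≤ 2061 m

The maximum is all hops collinear in one direction: 335 + 151 + 1210 + 321 + 44 = 2061.
The longest hop is 1210; the others sum to 851. Folding the others back against it leaves at least 1210 − 851 = 359.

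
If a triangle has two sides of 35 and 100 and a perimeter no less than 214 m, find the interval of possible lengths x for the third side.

79 ≤ x < 135

Triangle inequality alone gives 65 < x < 135.
The perimeter condition gives x ≥ 214 − 35 − 100 = 79.
Intersecting the two: 79 ≤ x < 135.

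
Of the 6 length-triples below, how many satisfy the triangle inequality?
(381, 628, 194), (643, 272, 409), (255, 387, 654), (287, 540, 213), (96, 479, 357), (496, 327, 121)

1

(194,381,628): 194+381 ≤ 628 → not valid
(272,409,643): 272+409 > 643 → valid
(255,387,654): 255+387 ≤ 654 → not valid
(213,287,540): 213+287 ≤ 540 → not valid
(96,357,479): 96+357 ≤ 479 → not valid
(121,327,496): 121+327 ≤ 496 → not valid
1 of the 6 triples forms a triangle.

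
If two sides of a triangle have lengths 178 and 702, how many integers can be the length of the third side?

355

The third side lies in the open interval (524, 880).
Integers from 525 to 879 inclusive: 879 − 525 + 1 = 355.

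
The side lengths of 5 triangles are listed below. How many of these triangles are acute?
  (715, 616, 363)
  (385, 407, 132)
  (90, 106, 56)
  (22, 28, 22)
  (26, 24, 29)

(715,616,363): 363²+616² = 511225 = 715² → right
(385,407,132): 132²+385² = 165649 = 407² → right
(90,106,56): 56²+90² = 11236 = 106² → right
(22,28,22): 22²+22² = 968 > 784 = 28² → acute
(26,24,29): 24²+26² = 1252 > 841 = 29² → acute
2 of the 5 are acute.

2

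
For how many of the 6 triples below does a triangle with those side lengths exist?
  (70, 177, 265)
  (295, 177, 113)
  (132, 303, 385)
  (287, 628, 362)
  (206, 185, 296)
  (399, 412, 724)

(70,177,265): 70+177 ≤ 265 → not valid
(113,177,295): 113+177 ≤ 295 → not valid
(132,303,385): 132+303 > 385 → valid
(287,362,628): 287+362 > 628 → valid
(185,206,296): 185+206 > 296 → valid
(399,412,724): 399+412 > 724 → valid
4 of the 6 triples form a triangle.

4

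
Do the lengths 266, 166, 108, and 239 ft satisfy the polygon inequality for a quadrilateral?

Yes

A quadrilateral exists iff every side is shorter than the sum of the others — equivalently, the longest side is less than the sum of the rest.
Longest side 266 < 513 (sum of the remaining 3), so yes.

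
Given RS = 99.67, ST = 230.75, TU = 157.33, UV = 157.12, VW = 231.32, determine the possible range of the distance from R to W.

0 ≤ RW ≤ 876.19

The maximum is all hops collinear in one direction: 99.67 + 230.75 + 157.33 + 157.12 + 231.32 = 876.19.
The longest hop is 231.32; the others sum to 644.87. Since 231.32 ≤ 644.87, the path can fold back on itself completely, so the minimum distance is 0.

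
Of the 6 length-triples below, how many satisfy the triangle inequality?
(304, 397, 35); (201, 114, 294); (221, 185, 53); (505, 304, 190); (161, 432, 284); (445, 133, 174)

3

(35,304,397): 35+304 ≤ 397 → not valid
(114,201,294): 114+201 > 294 → valid
(53,185,221): 53+185 > 221 → valid
(190,304,505): 190+304 ≤ 505 → not valid
(161,284,432): 161+284 > 432 → valid
(133,174,445): 133+174 ≤ 445 → not valid
3 of the 6 triples form a triangle.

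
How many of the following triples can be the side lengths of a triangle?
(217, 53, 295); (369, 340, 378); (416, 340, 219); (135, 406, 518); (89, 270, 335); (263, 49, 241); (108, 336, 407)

(53,217,295): 53+217 ≤ 295 → not valid
(340,369,378): 340+369 > 378 → valid
(219,340,416): 219+340 > 416 → valid
(135,406,518): 135+406 > 518 → valid
(89,270,335): 89+270 > 335 → valid
(49,241,263): 49+241 > 263 → valid
(108,336,407): 108+336 > 407 → valid
6 of the 7 triples form a triangle.

6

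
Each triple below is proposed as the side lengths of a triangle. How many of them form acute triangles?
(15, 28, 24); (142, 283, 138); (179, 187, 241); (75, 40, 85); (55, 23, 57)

3

(15,28,24): 15²+24² = 801 > 784 = 28² → acute
(142,283,138): 138+142 ≤ 283, not a triangle
(179,187,241): 179²+187² = 67010 > 58081 = 241² → acute
(75,40,85): 40²+75² = 7225 = 85² → right
(55,23,57): 23²+55² = 3554 > 3249 = 57² → acute
3 of the 5 are acute.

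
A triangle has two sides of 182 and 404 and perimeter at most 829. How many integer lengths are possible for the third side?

21

Triangle inequality: 222 < x < 586. Perimeter ≤ 829 gives x ≤ 829 − 182 − 404 = 243.
So 222 < x ≤ 243; integers 223 through 243: 21 values.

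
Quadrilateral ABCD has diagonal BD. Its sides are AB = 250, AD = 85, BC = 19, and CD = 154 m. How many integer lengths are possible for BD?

From triangle ABD: 165 < BD < 335.
From triangle CBD: 135 < BD < 173.
Intersection: 165 < BD < 173, so integers 166 through 172: 7 values.

7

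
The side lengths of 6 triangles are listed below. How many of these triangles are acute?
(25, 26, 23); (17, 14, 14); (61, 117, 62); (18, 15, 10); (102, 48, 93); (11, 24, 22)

(25,26,23): 23²+25² = 1154 > 676 = 26² → acute
(17,14,14): 14²+14² = 392 > 289 = 17² → acute
(61,117,62): 61²+62² = 7565 < 13689 = 117² → obtuse
(18,15,10): 10²+15² = 325 > 324 = 18² → acute
(102,48,93): 48²+93² = 10953 > 10404 = 102² → acute
(11,24,22): 11²+22² = 605 > 576 = 24² → acute
5 of the 6 are acute.

5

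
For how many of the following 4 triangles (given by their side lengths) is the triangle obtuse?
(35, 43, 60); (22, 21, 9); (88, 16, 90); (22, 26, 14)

(35,43,60): 35²+43² = 3074 < 3600 = 60² → obtuse
(22,21,9): 9²+21² = 522 > 484 = 22² → acute
(88,16,90): 16²+88² = 8000 < 8100 = 90² → obtuse
(22,26,14): 14²+22² = 680 > 676 = 26² → acute
2 of the 4 are obtuse.

2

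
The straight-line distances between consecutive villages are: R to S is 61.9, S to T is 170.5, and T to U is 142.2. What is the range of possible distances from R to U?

0 ≤ RU ≤ 374.6

The maximum is all hops collinear in one direction: 61.9 + 170.5 + 142.2 = 374.6.
The longest hop is 170.5; the others sum to 204.1. Since 170.5 ≤ 204.1, the path can fold back on itself completely, so the minimum distance is 0.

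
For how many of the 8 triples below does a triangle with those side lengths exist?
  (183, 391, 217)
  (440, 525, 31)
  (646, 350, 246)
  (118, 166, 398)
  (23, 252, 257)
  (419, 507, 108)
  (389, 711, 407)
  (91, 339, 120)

(183,217,391): 183+217 > 391 → valid
(31,440,525): 31+440 ≤ 525 → not valid
(246,350,646): 246+350 ≤ 646 → not valid
(118,166,398): 118+166 ≤ 398 → not valid
(23,252,257): 23+252 > 257 → valid
(108,419,507): 108+419 > 507 → valid
(389,407,711): 389+407 > 711 → valid
(91,120,339): 91+120 ≤ 339 → not valid
4 of the 8 triples form a triangle.

4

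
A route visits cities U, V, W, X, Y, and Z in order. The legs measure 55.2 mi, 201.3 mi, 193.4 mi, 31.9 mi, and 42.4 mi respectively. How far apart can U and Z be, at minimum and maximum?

The maximum is all hops collinear in one direction: 55.2 + 201.3 + 193.4 + 31.9 + 42.4 = 524.2.
The longest hop is 201.3; the others sum to 322.9. Since 201.3 ≤ 322.9, the path can fold back on itself completely, so the minimum distance is 0.

0 ≤ UZ ≤ 524.2 mi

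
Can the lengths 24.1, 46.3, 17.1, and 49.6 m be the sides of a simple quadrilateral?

A quadrilateral exists iff every side is shorter than the sum of the others — equivalently, the longest side is less than the sum of the rest.
Longest side 49.6 < 87.5 (sum of the remaining 3), so yes.

Yes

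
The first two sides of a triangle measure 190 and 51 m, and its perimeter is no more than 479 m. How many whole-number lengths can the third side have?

99

Triangle inequality: 139 < x < 241. Perimeter ≤ 479 gives x ≤ 479 − 190 − 51 = 238.
So 139 < x ≤ 238; integers 140 through 238: 99 values.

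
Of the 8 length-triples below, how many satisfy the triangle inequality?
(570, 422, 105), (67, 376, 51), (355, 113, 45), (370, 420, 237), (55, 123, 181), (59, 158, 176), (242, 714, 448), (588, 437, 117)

(105,422,570): 105+422 ≤ 570 → not valid
(51,67,376): 51+67 ≤ 376 → not valid
(45,113,355): 45+113 ≤ 355 → not valid
(237,370,420): 237+370 > 420 → valid
(55,123,181): 55+123 ≤ 181 → not valid
(59,158,176): 59+158 > 176 → valid
(242,448,714): 242+448 ≤ 714 → not valid
(117,437,588): 117+437 ≤ 588 → not valid
2 of the 8 triples form a triangle.

2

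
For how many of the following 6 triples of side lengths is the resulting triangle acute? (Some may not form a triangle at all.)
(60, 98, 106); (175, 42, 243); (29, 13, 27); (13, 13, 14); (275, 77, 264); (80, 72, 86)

(60,98,106): 60²+98² = 13204 > 11236 = 106² → acute
(175,42,243): 42+175 ≤ 243, not a triangle
(29,13,27): 13²+27² = 898 > 841 = 29² → acute
(13,13,14): 13²+13² = 338 > 196 = 14² → acute
(275,77,264): 77²+264² = 75625 = 275² → right
(80,72,86): 72²+80² = 11584 > 7396 = 86² → acute
4 of the 6 are acute.

4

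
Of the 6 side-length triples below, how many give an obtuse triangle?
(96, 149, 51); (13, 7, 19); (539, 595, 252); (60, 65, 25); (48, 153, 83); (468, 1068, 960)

1

(96,149,51): 51+96 ≤ 149, not a triangle
(13,7,19): 7²+13² = 218 < 361 = 19² → obtuse
(539,595,252): 252²+539² = 354025 = 595² → right
(60,65,25): 25²+60² = 4225 = 65² → right
(48,153,83): 48+83 ≤ 153, not a triangle
(468,1068,960): 468²+960² = 1140624 = 1068² → right
1 of the 6 is obtuse.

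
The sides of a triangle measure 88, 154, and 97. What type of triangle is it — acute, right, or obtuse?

Compare the square of the longest side to the sum of squares of the other two: 88² + 97² = 17153 < 23716 = 154².

obtuse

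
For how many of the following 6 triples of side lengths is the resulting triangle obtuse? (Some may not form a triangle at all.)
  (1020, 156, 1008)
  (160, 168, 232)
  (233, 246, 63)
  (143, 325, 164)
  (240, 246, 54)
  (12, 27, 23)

(1020,156,1008): 156²+1008² = 1040400 = 1020² → right
(160,168,232): 160²+168² = 53824 = 232² → right
(233,246,63): 63²+233² = 58258 < 60516 = 246² → obtuse
(143,325,164): 143+164 ≤ 325, not a triangle
(240,246,54): 54²+240² = 60516 = 246² → right
(12,27,23): 12²+23² = 673 < 729 = 27² → obtuse
2 of the 6 are obtuse.

2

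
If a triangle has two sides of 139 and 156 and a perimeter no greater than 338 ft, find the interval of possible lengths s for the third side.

17 < s ≤ 43

Triangle inequality alone gives 17 < s < 295.
The perimeter condition gives s ≤ 338 − 139 − 156 = 43.
Intersecting the two: 17 < s ≤ 43.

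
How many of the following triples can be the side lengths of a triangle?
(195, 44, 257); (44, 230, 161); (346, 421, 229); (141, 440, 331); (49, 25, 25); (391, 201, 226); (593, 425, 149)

(44,195,257): 44+195 ≤ 257 → not valid
(44,161,230): 44+161 ≤ 230 → not valid
(229,346,421): 229+346 > 421 → valid
(141,331,440): 141+331 > 440 → valid
(25,25,49): 25+25 > 49 → valid
(201,226,391): 201+226 > 391 → valid
(149,425,593): 149+425 ≤ 593 → not valid
4 of the 7 triples form a triangle.

4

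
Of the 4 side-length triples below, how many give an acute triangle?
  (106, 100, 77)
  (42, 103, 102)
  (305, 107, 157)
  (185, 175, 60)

(106,100,77): 77²+100² = 15929 > 11236 = 106² → acute
(42,103,102): 42²+102² = 12168 > 10609 = 103² → acute
(305,107,157): 107+157 ≤ 305, not a triangle
(185,175,60): 60²+175² = 34225 = 185² → right
2 of the 4 are acute.

2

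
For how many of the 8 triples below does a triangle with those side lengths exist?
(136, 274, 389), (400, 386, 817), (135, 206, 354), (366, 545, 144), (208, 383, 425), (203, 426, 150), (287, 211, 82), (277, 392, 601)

(136,274,389): 136+274 > 389 → valid
(386,400,817): 386+400 ≤ 817 → not valid
(135,206,354): 135+206 ≤ 354 → not valid
(144,366,545): 144+366 ≤ 545 → not valid
(208,383,425): 208+383 > 425 → valid
(150,203,426): 150+203 ≤ 426 → not valid
(82,211,287): 82+211 > 287 → valid
(277,392,601): 277+392 > 601 → valid
4 of the 8 triples form a triangle.

4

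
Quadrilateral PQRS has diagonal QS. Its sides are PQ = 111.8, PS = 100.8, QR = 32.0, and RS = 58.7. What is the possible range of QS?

26.7 < QS < 90.7

From triangle PQS: |111.8 − 100.8| < QS < 111.8 + 100.8, i.e. 11.0 < QS < 212.6.
From triangle RQS: 26.7 < QS < 90.7.
Both must hold, so QS lies in the intersection.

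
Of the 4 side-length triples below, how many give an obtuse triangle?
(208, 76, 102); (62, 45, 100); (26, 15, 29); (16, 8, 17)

(208,76,102): 76+102 ≤ 208, not a triangle
(62,45,100): 45²+62² = 5869 < 10000 = 100² → obtuse
(26,15,29): 15²+26² = 901 > 841 = 29² → acute
(16,8,17): 8²+16² = 320 > 289 = 17² → acute
1 of the 4 is obtuse.

1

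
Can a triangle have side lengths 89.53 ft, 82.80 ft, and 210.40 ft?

No

The longest side is 210.40, but the other two sum to only 172.33.
172.33 < 210.40, so the triangle inequality fails.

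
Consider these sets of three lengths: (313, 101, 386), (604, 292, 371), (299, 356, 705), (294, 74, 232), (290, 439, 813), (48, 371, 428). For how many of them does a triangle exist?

(101,313,386): 101+313 > 386 → valid
(292,371,604): 292+371 > 604 → valid
(299,356,705): 299+356 ≤ 705 → not valid
(74,232,294): 74+232 > 294 → valid
(290,439,813): 290+439 ≤ 813 → not valid
(48,371,428): 48+371 ≤ 428 → not valid
3 of the 6 triples form a triangle.

3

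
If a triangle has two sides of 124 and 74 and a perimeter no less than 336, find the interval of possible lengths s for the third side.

138 ≤ s < 198

Triangle inequality alone gives 50 < s < 198.
The perimeter condition gives s ≥ 336 − 124 − 74 = 138.
Intersecting the two: 138 ≤ s < 198.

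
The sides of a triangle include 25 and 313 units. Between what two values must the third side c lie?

288 < c < 338 (units)

By the triangle inequality, c must be less than 25 + 313 = 338 and greater than |25 − 313| = 288.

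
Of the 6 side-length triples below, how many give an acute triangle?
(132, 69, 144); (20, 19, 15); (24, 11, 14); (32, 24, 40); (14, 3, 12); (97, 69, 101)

(132,69,144): 69²+132² = 22185 > 20736 = 144² → acute
(20,19,15): 15²+19² = 586 > 400 = 20² → acute
(24,11,14): 11²+14² = 317 < 576 = 24² → obtuse
(32,24,40): 24²+32² = 1600 = 40² → right
(14,3,12): 3²+12² = 153 < 196 = 14² → obtuse
(97,69,101): 69²+97² = 14170 > 10201 = 101² → acute
3 of the 6 are acute.

3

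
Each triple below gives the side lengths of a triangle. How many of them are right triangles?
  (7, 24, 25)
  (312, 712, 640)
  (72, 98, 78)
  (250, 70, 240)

(7,24,25): 7²+24² = 625 = 25² → right
(312,712,640): 312²+640² = 506944 = 712² → right
(72,98,78): 72²+78² = 11268 > 9604 = 98² → acute
(250,70,240): 70²+240² = 62500 = 250² → right
3 of the 4 are right.

3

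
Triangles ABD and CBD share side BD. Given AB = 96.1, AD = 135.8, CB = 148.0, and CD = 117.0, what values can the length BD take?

39.7 < BD < 231.9

From triangle ABD: |96.1 − 135.8| < BD < 96.1 + 135.8, i.e. 39.7 < BD < 231.9.
From triangle CBD: 31.0 < BD < 265.0.
Both must hold, so BD lies in the intersection.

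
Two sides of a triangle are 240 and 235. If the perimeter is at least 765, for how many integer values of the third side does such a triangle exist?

185

Triangle inequality: 5 < x < 475. Perimeter ≥ 765 gives x ≥ 765 − 240 − 235 = 290.
So 290 ≤ x < 475; integers 290 through 474: 185 values.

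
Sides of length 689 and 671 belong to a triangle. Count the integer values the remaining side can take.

The third side lies in the open interval (18, 1360).
Integers from 19 to 1359 inclusive: 1359 − 19 + 1 = 1341.

1341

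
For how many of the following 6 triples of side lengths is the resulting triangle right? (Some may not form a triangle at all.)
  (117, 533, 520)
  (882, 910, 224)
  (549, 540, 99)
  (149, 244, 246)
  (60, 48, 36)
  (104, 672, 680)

5

(117,533,520): 117²+520² = 284089 = 533² → right
(882,910,224): 224²+882² = 828100 = 910² → right
(549,540,99): 99²+540² = 301401 = 549² → right
(149,244,246): 149²+244² = 81737 > 60516 = 246² → acute
(60,48,36): 36²+48² = 3600 = 60² → right
(104,672,680): 104²+672² = 462400 = 680² → right
5 of the 6 are right.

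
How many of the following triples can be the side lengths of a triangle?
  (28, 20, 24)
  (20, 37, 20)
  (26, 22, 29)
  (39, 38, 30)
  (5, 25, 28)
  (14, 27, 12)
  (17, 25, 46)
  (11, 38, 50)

(20,24,28): 20+24 > 28 → valid
(20,20,37): 20+20 > 37 → valid
(22,26,29): 22+26 > 29 → valid
(30,38,39): 30+38 > 39 → valid
(5,25,28): 5+25 > 28 → valid
(12,14,27): 12+14 ≤ 27 → not valid
(17,25,46): 17+25 ≤ 46 → not valid
(11,38,50): 11+38 ≤ 50 → not valid
5 of the 8 triples form a triangle.

5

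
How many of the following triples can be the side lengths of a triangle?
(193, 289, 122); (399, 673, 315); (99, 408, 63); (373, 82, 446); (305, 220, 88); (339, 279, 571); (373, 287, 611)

(122,193,289): 122+193 > 289 → valid
(315,399,673): 315+399 > 673 → valid
(63,99,408): 63+99 ≤ 408 → not valid
(82,373,446): 82+373 > 446 → valid
(88,220,305): 88+220 > 305 → valid
(279,339,571): 279+339 > 571 → valid
(287,373,611): 287+373 > 611 → valid
6 of the 7 triples form a triangle.

6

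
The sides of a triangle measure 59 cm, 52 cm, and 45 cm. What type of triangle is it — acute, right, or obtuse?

acute

Compare the square of the longest side to the sum of squares of the other two: 45² + 52² = 4729 > 3481 = 59².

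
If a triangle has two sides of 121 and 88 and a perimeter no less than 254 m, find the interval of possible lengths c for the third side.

Triangle inequality alone gives 33 < c < 209.
The perimeter condition gives c ≥ 254 − 121 − 88 = 45.
Intersecting the two: 45 ≤ c < 209.

45 ≤ c < 209 m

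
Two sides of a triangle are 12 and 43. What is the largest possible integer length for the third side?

The third side must be strictly less than 12 + 43 = 55.
The largest integer below 55 is 54.

54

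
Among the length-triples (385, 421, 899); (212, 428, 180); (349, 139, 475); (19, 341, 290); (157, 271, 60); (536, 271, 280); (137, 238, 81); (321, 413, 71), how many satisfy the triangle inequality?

(385,421,899): 385+421 ≤ 899 → not valid
(180,212,428): 180+212 ≤ 428 → not valid
(139,349,475): 139+349 > 475 → valid
(19,290,341): 19+290 ≤ 341 → not valid
(60,157,271): 60+157 ≤ 271 → not valid
(271,280,536): 271+280 > 536 → valid
(81,137,238): 81+137 ≤ 238 → not valid
(71,321,413): 71+321 ≤ 413 → not valid
2 of the 8 triples form a triangle.

2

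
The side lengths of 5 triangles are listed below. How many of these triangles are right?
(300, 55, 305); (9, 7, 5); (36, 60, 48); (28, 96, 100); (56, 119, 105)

4

(300,55,305): 55²+300² = 93025 = 305² → right
(9,7,5): 5²+7² = 74 < 81 = 9² → obtuse
(36,60,48): 36²+48² = 3600 = 60² → right
(28,96,100): 28²+96² = 10000 = 100² → right
(56,119,105): 56²+105² = 14161 = 119² → right
4 of the 5 are right.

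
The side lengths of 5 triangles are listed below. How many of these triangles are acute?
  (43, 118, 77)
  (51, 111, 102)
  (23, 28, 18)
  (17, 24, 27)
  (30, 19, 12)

3

(43,118,77): 43²+77² = 7778 < 13924 = 118² → obtuse
(51,111,102): 51²+102² = 13005 > 12321 = 111² → acute
(23,28,18): 18²+23² = 853 > 784 = 28² → acute
(17,24,27): 17²+24² = 865 > 729 = 27² → acute
(30,19,12): 12²+19² = 505 < 900 = 30² → obtuse
3 of the 5 are acute.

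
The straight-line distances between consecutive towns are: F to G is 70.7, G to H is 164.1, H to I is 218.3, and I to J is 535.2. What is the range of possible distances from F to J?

82.1 ≤ FJ ≤ 988.3

The maximum is all hops collinear in one direction: 70.7 + 164.1 + 218.3 + 535.2 = 988.3.
The longest hop is 535.2; the others sum to 453.1. Folding the others back against it leaves at least 535.2 − 453.1 = 82.1.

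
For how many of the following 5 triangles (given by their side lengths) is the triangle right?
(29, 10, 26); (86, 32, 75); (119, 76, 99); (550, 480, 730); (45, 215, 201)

1

(29,10,26): 10²+26² = 776 < 841 = 29² → obtuse
(86,32,75): 32²+75² = 6649 < 7396 = 86² → obtuse
(119,76,99): 76²+99² = 15577 > 14161 = 119² → acute
(550,480,730): 480²+550² = 532900 = 730² → right
(45,215,201): 45²+201² = 42426 < 46225 = 215² → obtuse
1 of the 5 is right.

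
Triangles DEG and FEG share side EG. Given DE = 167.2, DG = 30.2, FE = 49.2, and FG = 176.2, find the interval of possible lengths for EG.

From triangle DEG: |167.2 − 30.2| < EG < 167.2 + 30.2, i.e. 137.0 < EG < 197.4.
From triangle FEG: 127.0 < EG < 225.4.
Both must hold, so EG lies in the intersection.

137.0 < EG < 197.4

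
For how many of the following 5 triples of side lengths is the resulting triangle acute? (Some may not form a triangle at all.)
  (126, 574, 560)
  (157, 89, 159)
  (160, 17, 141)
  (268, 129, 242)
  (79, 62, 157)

(126,574,560): 126²+560² = 329476 = 574² → right
(157,89,159): 89²+157² = 32570 > 25281 = 159² → acute
(160,17,141): 17+141 ≤ 160, not a triangle
(268,129,242): 129²+242² = 75205 > 71824 = 268² → acute
(79,62,157): 62+79 ≤ 157, not a triangle
2 of the 5 are acute.

2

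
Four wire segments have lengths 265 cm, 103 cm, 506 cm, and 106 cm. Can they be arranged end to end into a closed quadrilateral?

No

For a quadrilateral, each side must be shorter than the sum of the others.
Here the longest side is 506, but the remaining 3 sides sum to only 474.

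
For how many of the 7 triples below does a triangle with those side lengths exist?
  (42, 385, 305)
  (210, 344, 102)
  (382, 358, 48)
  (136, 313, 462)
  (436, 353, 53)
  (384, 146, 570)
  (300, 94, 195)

1

(42,305,385): 42+305 ≤ 385 → not valid
(102,210,344): 102+210 ≤ 344 → not valid
(48,358,382): 48+358 > 382 → valid
(136,313,462): 136+313 ≤ 462 → not valid
(53,353,436): 53+353 ≤ 436 → not valid
(146,384,570): 146+384 ≤ 570 → not valid
(94,195,300): 94+195 ≤ 300 → not valid
1 of the 7 triples forms a triangle.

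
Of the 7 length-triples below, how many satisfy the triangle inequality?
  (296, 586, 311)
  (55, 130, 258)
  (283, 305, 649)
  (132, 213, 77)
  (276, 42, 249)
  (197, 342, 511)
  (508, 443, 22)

3

(296,311,586): 296+311 > 586 → valid
(55,130,258): 55+130 ≤ 258 → not valid
(283,305,649): 283+305 ≤ 649 → not valid
(77,132,213): 77+132 ≤ 213 → not valid
(42,249,276): 42+249 > 276 → valid
(197,342,511): 197+342 > 511 → valid
(22,443,508): 22+443 ≤ 508 → not valid
3 of the 7 triples form a triangle.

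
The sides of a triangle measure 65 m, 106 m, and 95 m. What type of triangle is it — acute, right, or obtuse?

Compare the square of the longest side to the sum of squares of the other two: 65² + 95² = 13250 > 11236 = 106².

acute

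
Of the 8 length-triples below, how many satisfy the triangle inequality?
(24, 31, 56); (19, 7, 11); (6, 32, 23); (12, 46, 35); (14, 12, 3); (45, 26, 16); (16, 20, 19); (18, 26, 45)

(24,31,56): 24+31 ≤ 56 → not valid
(7,11,19): 7+11 ≤ 19 → not valid
(6,23,32): 6+23 ≤ 32 → not valid
(12,35,46): 12+35 > 46 → valid
(3,12,14): 3+12 > 14 → valid
(16,26,45): 16+26 ≤ 45 → not valid
(16,19,20): 16+19 > 20 → valid
(18,26,45): 18+26 ≤ 45 → not valid
3 of the 8 triples form a triangle.

3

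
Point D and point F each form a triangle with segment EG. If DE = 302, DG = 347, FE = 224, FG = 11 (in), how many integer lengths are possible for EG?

21

From triangle DEG: 45 < EG < 649.
From triangle FEG: 213 < EG < 235.
Intersection: 213 < EG < 235, so integers 214 through 234: 21 values.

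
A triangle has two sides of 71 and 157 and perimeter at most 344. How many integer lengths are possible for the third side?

Triangle inequality: 86 < x < 228. Perimeter ≤ 344 gives x ≤ 344 − 71 − 157 = 116.
So 86 < x ≤ 116; integers 87 through 116: 30 values.

30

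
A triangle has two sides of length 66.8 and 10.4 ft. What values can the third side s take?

By the triangle inequality, s must be less than 66.8 + 10.4 = 77.2 and greater than |66.8 − 10.4| = 56.4.

56.4 < s < 77.2 (ft)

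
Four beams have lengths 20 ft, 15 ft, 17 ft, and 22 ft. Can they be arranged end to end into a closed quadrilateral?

A quadrilateral exists iff every side is shorter than the sum of the others — equivalently, the longest side is less than the sum of the rest.
Longest side 22 < 52 (sum of the remaining 3), so yes.

Yes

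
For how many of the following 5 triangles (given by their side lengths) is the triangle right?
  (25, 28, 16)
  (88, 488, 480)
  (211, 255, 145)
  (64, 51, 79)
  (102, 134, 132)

1

(25,28,16): 16²+25² = 881 > 784 = 28² → acute
(88,488,480): 88²+480² = 238144 = 488² → right
(211,255,145): 145²+211² = 65546 > 65025 = 255² → acute
(64,51,79): 51²+64² = 6697 > 6241 = 79² → acute
(102,134,132): 102²+132² = 27828 > 17956 = 134² → acute
1 of the 5 is right.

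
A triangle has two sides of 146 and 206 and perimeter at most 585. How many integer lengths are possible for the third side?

173

Triangle inequality: 60 < x < 352. Perimeter ≤ 585 gives x ≤ 585 − 146 − 206 = 233.
So 60 < x ≤ 233; integers 61 through 233: 173 values.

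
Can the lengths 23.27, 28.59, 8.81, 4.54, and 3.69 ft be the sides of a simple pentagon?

A pentagon exists iff every side is shorter than the sum of the others — equivalently, the longest side is less than the sum of the rest.
Longest side 28.59 < 40.31 (sum of the remaining 4), so yes.

Yes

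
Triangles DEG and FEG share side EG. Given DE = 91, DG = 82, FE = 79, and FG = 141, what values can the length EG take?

From triangle DEG: |91 − 82| < EG < 91 + 82, i.e. 9 < EG < 173.
From triangle FEG: 62 < EG < 220.
Both must hold, so EG lies in the intersection.

62 < EG < 173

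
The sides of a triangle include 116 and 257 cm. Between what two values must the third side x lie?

141 < x < 373

By the triangle inequality, x must be less than 116 + 257 = 373 and greater than |116 − 257| = 141.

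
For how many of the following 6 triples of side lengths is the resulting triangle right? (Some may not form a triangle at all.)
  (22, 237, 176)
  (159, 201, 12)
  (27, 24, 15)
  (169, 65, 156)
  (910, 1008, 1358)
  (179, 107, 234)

2

(22,237,176): 22+176 ≤ 237, not a triangle
(159,201,12): 12+159 ≤ 201, not a triangle
(27,24,15): 15²+24² = 801 > 729 = 27² → acute
(169,65,156): 65²+156² = 28561 = 169² → right
(910,1008,1358): 910²+1008² = 1844164 = 1358² → right
(179,107,234): 107²+179² = 43490 < 54756 = 234² → obtuse
2 of the 6 are right.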